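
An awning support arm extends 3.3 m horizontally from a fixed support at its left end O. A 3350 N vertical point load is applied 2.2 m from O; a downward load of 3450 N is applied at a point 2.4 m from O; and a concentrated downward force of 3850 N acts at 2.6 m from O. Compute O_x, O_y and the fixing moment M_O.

O_x = 0, O_y = 10650 N, M_O = 25660 N·m

ΣF_x = 0: O_x = 0.
ΣF_y = 0: O_y − 3350 − 3450 − 3850 = 0 → O_y = 10650 N.
ΣM about O: M_O − 3350·2.2 − 3450·2.4 − 3850·2.6 = 0 → M_O = 25660 N·m.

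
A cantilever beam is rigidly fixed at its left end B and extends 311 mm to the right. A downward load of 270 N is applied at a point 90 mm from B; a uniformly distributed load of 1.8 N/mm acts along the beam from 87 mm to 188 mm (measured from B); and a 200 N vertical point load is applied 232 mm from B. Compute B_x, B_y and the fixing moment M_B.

B_x = 0, B_y = 651.8 N, M_B = 95700 N·mm

Resultant of the distributed load: 1.8 × 101 = 181.8 N at 137.5 mm from B.
ΣF_x = 0: B_x = 0.
ΣF_y = 0: B_y − 270 − 1.8·101 − 200 = 0 → B_y = 651.8 N.
ΣM about B: M_B − 270·90 − (1.8·101)·137.5 − 200·232 = 0 → M_B = 95700 N·mm.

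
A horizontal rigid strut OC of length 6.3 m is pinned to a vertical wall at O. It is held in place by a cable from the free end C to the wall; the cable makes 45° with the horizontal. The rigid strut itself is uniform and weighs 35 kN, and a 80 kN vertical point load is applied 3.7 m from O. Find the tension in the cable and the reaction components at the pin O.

ΣM about O: T·sin45°·6.3 − 35·3.15 − 80·3.7 = 0 → T = 406.25/(6.3·0.707107) = 91.1943 ≈ 91.19 kN.
ΣF_x = 0: O_x − T·cos45° = 0 → O_x = 91.1943 × 0.707107 = 64.48 kN.
ΣF_y = 0: O_y + T·sin45° − 35 − 80 = 0 → O_y = 115 − 91.1943 × 0.707107 = 50.52 kN.

T = 91.19 kN, O_x = 64.48 kN, O_y = 50.52 kN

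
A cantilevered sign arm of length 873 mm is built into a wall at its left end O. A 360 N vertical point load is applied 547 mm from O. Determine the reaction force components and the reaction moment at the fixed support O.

O_x = 0, O_y = 360.0 N, M_O = 196900 N·mm

ΣF_x = 0: O_x = 0.
ΣF_y = 0: O_y − 360 = 0 → O_y = 360.0 N.
ΣM about O: M_O − 360·547 = 0 → M_O = 196900 N·mm.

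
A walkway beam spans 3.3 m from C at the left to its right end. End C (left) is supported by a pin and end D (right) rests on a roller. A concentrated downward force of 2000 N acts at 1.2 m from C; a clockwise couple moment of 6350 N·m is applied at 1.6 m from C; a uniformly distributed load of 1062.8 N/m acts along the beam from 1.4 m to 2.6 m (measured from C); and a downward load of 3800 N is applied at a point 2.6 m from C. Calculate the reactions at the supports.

Resultant of the distributed load: 1062.8 × 1.2 = 1275.36 N at 2 m from C.
Moments about C: D_y·3.3 − 2000·1.2 − 6350 − (1062.8·1.2)·2 − 3800·2.6 = 0 → D_y = 21180.72/3.3 = 6418.4 ≈ 6418 N.
ΣF_y = 0: C_y + 6418.4 − 2000 − 1062.8·1.2 − 3800 = 0 → C_y = 657.0 N.
ΣF_x = 0: no horizontal applied forces, so C_x = 0.

C_x = 0, C_y = 657.0 N, D_y = 6418 N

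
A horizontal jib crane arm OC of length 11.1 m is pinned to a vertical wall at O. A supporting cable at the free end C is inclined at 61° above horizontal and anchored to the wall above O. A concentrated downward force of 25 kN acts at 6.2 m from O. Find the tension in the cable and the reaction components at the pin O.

ΣM about O: T·sin61°·11.1 − 25·6.2 = 0 → T = 155/(11.1·0.87462) = 15.9657 ≈ 15.97 kN.
ΣF_x = 0: O_x − T·cos61° = 0 → O_x = 15.9657 × 0.48481 = 7.740 kN.
ΣF_y = 0: O_y + T·sin61° − 25 = 0 → O_y = 25 − 15.9657 × 0.87462 = 11.04 kN.

T = 15.97 kN, O_x = 7.740 kN, O_y = 11.04 kN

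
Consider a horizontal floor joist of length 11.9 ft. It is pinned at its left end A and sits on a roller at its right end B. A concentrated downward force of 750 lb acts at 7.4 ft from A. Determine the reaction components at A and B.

A_x = 0, A_y = 283.6 lb, B_y = 466.4 lb

Taking moments about A: B_y·11.9 − 750·7.4 = 0 → B_y = 5550/11.9 = 466.387 ≈ 466.4 lb.
ΣF_y = 0: A_y + 466.387 − 750 = 0 → A_y = 283.6 lb.
ΣF_x = 0: no horizontal applied forces, so A_x = 0.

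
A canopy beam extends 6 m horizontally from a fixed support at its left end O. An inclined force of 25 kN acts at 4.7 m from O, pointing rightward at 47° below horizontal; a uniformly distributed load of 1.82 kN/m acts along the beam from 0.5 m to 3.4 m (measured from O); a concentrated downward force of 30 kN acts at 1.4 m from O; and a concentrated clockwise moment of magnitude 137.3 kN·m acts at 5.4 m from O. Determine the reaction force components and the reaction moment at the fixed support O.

Resultant of the distributed load: 1.82 × 2.9 = 5.278 kN at 1.95 m from O.
ΣF_x = 0: O_x + 25·cos47° = 0 → O_x = -17.05 kN.
ΣF_y = 0: O_y − 25·sin47° − 1.82·2.9 − 30 = 0 → O_y = 53.56 kN.
ΣM about O: M_O − 25·sin47°·4.7 − (1.82·2.9)·1.95 − 30·1.4 − 137.3 = 0 → M_O = 275.5 kN·m.

O_x = -17.05 kN, O_y = 53.56 kN, M_O = 275.5 kN·m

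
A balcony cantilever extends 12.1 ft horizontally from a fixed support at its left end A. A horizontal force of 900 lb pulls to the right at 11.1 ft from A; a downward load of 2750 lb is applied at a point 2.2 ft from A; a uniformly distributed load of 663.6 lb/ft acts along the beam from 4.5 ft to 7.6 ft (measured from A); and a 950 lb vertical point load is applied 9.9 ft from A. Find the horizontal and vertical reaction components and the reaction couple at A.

A_x = -900.0 lb, A_y = 5757 lb, M_A = 27900 lb·ft

Resultant of the distributed load: 663.6 × 3.1 = 2057.16 lb at 6.05 ft from A.
ΣF_x = 0: A_x + 900 = 0 → A_x = -900.0 lb.
ΣF_y = 0: A_y − 2750 − 663.6·3.1 − 950 = 0 → A_y = 5757 lb.
ΣM about A: M_A − 2750·2.2 − (663.6·3.1)·6.05 − 950·9.9 = 0 → M_A = 27900 lb·ft.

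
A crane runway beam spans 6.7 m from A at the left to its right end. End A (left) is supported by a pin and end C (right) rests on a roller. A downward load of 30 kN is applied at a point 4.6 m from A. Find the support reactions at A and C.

ΣM about A: C_y·6.7 − 30·4.6 = 0 → C_y = 138/6.7 = 20.597 ≈ 20.60 kN.
ΣF_y = 0: A_y + 20.597 − 30 = 0 → A_y = 9.403 kN.
ΣF_x = 0: no horizontal applied forces, so A_x = 0.

A_x = 0, A_y = 9.403 kN, C_y = 20.60 kN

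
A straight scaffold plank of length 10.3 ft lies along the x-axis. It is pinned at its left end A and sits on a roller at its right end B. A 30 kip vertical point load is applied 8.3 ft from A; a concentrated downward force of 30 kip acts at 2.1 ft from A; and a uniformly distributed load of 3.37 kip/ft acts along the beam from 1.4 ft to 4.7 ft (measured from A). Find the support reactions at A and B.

Resultant of the distributed load: 3.37 × 3.3 = 11.121 kip at 3.05 ft from A.
ΣM about A: B_y·10.3 − 30·8.3 − 30·2.1 − (3.37·3.3)·3.05 = 0 → B_y = 345.91905/10.3 = 33.5844 ≈ 33.58 kip.
ΣF_y = 0: A_y + 33.5844 − 30 − 30 − 3.37·3.3 = 0 → A_y = 37.54 kip.
ΣF_x = 0: no horizontal applied forces, so A_x = 0.

A_x = 0, A_y = 37.54 kip, B_y = 33.58 kip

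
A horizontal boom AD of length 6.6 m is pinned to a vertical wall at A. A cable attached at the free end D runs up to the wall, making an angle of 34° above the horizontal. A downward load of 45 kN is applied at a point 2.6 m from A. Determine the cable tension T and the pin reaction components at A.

T = 31.70 kN, A_x = 26.28 kN, A_y = 27.27 kN

ΣM about A: T·sin34°·6.6 − 45·2.6 = 0 → T = 117/(6.6·0.559193) = 31.7015 ≈ 31.70 kN.
ΣF_x = 0: A_x − T·cos34° = 0 → A_x = 31.7015 × 0.829038 = 26.28 kN.
ΣF_y = 0: A_y + T·sin34° − 45 = 0 → A_y = 45 − 31.7015 × 0.559193 = 27.27 kN.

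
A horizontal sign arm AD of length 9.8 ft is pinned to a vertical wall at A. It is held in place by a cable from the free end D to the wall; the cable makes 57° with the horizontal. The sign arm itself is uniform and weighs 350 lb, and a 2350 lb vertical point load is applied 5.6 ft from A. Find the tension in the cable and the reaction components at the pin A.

ΣM about A: T·sin57°·9.8 − 350·4.9 − 2350·5.6 = 0 → T = 14875/(9.8·0.838671) = 1809.84 ≈ 1810 lb.
ΣF_x = 0: A_x − T·cos57° = 0 → A_x = 1809.84 × 0.544639 = 985.7 lb.
ΣF_y = 0: A_y + T·sin57° − 350 − 2350 = 0 → A_y = 2700 − 1809.84 × 0.838671 = 1182 lb.

T = 1810 lb, A_x = 985.7 lb, A_y = 1182 lb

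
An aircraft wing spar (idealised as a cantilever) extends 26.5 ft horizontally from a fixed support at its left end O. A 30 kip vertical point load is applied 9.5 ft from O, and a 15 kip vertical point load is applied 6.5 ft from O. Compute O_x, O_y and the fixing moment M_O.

ΣF_x = 0: O_x = 0.
ΣF_y = 0: O_y − 30 − 15 = 0 → O_y = 45.00 kip.
ΣM about O: M_O − 30·9.5 − 15·6.5 = 0 → M_O = 382.5 kip·ft.

O_x = 0, O_y = 45.00 kip, M_O = 382.5 kip·ft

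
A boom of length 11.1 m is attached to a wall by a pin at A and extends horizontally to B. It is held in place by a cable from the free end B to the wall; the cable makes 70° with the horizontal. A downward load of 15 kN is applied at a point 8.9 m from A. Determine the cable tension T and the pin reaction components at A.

ΣM about A: T·sin70°·11.1 − 15·8.9 = 0 → T = 133.5/(11.1·0.939693) = 12.7989 ≈ 12.80 kN.
ΣF_x = 0: A_x − T·cos70° = 0 → A_x = 12.7989 × 0.34202 = 4.377 kN.
ΣF_y = 0: A_y + T·sin70° − 15 = 0 → A_y = 15 − 12.7989 × 0.939693 = 2.973 kN.

T = 12.80 kN, A_x = 4.377 kN, A_y = 2.973 kN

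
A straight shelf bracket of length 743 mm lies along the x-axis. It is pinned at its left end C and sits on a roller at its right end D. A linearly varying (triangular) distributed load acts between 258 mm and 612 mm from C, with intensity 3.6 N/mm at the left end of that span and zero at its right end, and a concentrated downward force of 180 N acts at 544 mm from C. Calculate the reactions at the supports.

Resultant of the triangular load: ½ × 3.6 × 354 = 637.2 N, acting at 376 mm from C (one-third of the span from the peak).
ΣM about C: D_y·743 − (½·3.6·354)·376 − 180·544 = 0 → D_y = 337507.2/743 = 454.249 ≈ 454.2 N.
ΣF_y = 0: C_y + 454.249 − ½·3.6·354 − 180 = 0 → C_y = 363.0 N.
ΣF_x = 0: no horizontal applied forces, so C_x = 0.

C_x = 0, C_y = 363.0 N, D_y = 454.2 N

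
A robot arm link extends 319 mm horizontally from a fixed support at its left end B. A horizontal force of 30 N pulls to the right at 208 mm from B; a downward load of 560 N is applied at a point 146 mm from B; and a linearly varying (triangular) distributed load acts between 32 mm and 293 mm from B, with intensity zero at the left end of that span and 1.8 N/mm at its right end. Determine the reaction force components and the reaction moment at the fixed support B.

Resultant of the triangular load: ½ × 1.8 × 261 = 234.9 N, acting at 206 mm from B (one-third of the span from the peak).
ΣF_x = 0: B_x + 30 = 0 → B_x = -30.00 N.
ΣF_y = 0: B_y − 560 − ½·1.8·261 = 0 → B_y = 794.9 N.
ΣM about B: M_B − 560·146 − (½·1.8·261)·206 = 0 → M_B = 130100 N·mm.

B_x = -30.00 N, B_y = 794.9 N, M_B = 130100 N·mm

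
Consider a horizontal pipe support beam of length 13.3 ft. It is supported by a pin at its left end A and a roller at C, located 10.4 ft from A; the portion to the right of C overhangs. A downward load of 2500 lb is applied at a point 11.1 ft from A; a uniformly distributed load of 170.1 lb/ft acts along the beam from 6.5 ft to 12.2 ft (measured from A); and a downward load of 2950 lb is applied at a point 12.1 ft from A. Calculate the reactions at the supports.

A_x = 0, A_y = -552.6 lb, C_y = 6972 lb

Resultant of the distributed load: 170.1 × 5.7 = 969.57 lb at 9.35 ft from A.
Moments about A: C_y·10.4 − 2500·11.1 − (170.1·5.7)·9.35 − 2950·12.1 = 0 → C_y = 72510.4795/10.4 = 6972.16 ≈ 6972 lb.
ΣF_y = 0: A_y + 6972.16 − 2500 − 170.1·5.7 − 2950 = 0 → A_y = -552.6 lb.
ΣF_x = 0: no horizontal applied forces, so A_x = 0.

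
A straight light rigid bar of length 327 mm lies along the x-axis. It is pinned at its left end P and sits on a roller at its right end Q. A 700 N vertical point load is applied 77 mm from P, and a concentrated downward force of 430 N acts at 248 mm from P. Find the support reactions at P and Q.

P_x = 0, P_y = 639.1 N, Q_y = 490.9 N

ΣM about P: Q_y·327 − 700·77 − 430·248 = 0 → Q_y = 160540/327 = 490.948 ≈ 490.9 N.
ΣF_y = 0: P_y + 490.948 − 700 − 430 = 0 → P_y = 639.1 N.
ΣF_x = 0: no horizontal applied forces, so P_x = 0.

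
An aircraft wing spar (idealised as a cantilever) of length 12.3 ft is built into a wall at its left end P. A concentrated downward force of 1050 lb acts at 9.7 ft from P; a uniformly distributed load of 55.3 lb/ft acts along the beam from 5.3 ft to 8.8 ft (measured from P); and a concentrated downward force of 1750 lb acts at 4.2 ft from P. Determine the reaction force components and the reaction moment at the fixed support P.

Resultant of the distributed load: 55.3 × 3.5 = 193.55 lb at 7.05 ft from P.
ΣF_x = 0: P_x = 0.
ΣF_y = 0: P_y − 1050 − 55.3·3.5 − 1750 = 0 → P_y = 2994 lb.
ΣM about P: M_P − 1050·9.7 − (55.3·3.5)·7.05 − 1750·4.2 = 0 → M_P = 18900 lb·ft.

P_x = 0, P_y = 2994 lb, M_P = 18900 lb·ft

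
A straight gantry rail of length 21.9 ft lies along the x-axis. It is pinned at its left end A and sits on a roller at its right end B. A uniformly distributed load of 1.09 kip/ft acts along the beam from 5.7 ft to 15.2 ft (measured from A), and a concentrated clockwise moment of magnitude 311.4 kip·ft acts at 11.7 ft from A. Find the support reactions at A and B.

Resultant of the distributed load: 1.09 × 9.5 = 10.355 kip at 10.45 ft from A.
Moments about A: B_y·21.9 − (1.09·9.5)·10.45 − 311.4 = 0 → B_y = 419.60975/21.9 = 19.1603 ≈ 19.16 kip.
ΣF_y = 0: A_y + 19.1603 − 1.09·9.5 = 0 → A_y = -8.805 kip.
ΣF_x = 0: no horizontal applied forces, so A_x = 0.

A_x = 0, A_y = -8.805 kip, B_y = 19.16 kip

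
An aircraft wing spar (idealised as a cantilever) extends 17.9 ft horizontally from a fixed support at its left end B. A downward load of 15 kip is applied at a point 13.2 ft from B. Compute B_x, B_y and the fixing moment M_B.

ΣF_x = 0: B_x = 0.
ΣF_y = 0: B_y − 15 = 0 → B_y = 15.00 kip.
ΣM about B: M_B − 15·13.2 = 0 → M_B = 198.0 kip·ft.

B_x = 0, B_y = 15.00 kip, M_B = 198.0 kip·ft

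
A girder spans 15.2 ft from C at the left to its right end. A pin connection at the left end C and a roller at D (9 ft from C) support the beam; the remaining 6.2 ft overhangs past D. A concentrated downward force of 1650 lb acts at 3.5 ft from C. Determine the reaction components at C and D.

ΣM about C: D_y·9 − 1650·3.5 = 0 → D_y = 5775/9 = 641.667 ≈ 641.7 lb.
ΣF_y = 0: C_y + 641.667 − 1650 = 0 → C_y = 1008 lb.
ΣF_x = 0: no horizontal applied forces, so C_x = 0.

C_x = 0, C_y = 1008 lb, D_y = 641.7 lb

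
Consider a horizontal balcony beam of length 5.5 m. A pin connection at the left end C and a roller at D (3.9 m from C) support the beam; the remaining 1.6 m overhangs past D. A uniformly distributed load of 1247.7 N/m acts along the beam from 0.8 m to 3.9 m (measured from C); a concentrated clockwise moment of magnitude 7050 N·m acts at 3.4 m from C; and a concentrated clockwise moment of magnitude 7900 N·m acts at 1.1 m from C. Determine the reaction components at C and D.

C_x = 0, C_y = -2296 N, D_y = 6164 N

Resultant of the distributed load: 1247.7 × 3.1 = 3867.87 N at 2.35 m from C.
Taking moments about C: D_y·3.9 − (1247.7·3.1)·2.35 − 7050 − 7900 = 0 → D_y = 24039.4945/3.9 = 6163.97 ≈ 6164 N.
ΣF_y = 0: C_y + 6163.97 − 1247.7·3.1 = 0 → C_y = -2296 N.
ΣF_x = 0: no horizontal applied forces, so C_x = 0.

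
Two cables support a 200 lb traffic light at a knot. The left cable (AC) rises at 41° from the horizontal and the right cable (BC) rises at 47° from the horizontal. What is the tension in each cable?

ΣF_x = 0: −T_AC·cos41° + T_BC·cos47° = 0 → T_BC = 1.10661·T_AC.
ΣF_y = 0: T_AC·sin41° + T_BC·sin47° = 200.
Substitute: T_AC·(0.656059 + 1.10661·0.731354) = 200 → T_AC = 136.483 ≈ 136.5 lb.
Then T_BC = 1.10661 × 136.483 = 151.0 lb.

T_AC = 136.5 lb, T_BC = 151.0 lb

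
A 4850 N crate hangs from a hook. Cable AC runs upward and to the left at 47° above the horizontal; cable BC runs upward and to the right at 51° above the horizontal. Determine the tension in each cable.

ΣF_x = 0: −T_AC·cos47° + T_BC·cos51° = 0 → T_BC = 1.08371·T_AC.
ΣF_y = 0: T_AC·sin47° + T_BC·sin51° = 4850.
Substitute: T_AC·(0.731354 + 1.08371·0.777146) = 4850 → T_AC = 3082.19 ≈ 3082 N.
Then T_BC = 1.08371 × 3082.19 = 3340 N.

T_AC = 3082 N, T_BC = 3340 N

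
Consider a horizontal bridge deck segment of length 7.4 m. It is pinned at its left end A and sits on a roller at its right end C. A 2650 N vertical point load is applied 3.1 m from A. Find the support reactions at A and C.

A_x = 0, A_y = 1540 N, C_y = 1110 N

Taking moments about A: C_y·7.4 − 2650·3.1 = 0 → C_y = 8215/7.4 = 1110.14 ≈ 1110 N.
ΣF_y = 0: A_y + 1110.14 − 2650 = 0 → A_y = 1540 N.
ΣF_x = 0: no horizontal applied forces, so A_x = 0.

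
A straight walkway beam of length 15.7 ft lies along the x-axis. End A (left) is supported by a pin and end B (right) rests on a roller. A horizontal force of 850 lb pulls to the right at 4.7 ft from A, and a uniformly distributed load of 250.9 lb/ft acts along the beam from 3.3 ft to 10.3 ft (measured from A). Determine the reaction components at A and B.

Resultant of the distributed load: 250.9 × 7 = 1756.3 lb at 6.8 ft from A.
Taking moments about A: B_y·15.7 − (250.9·7)·6.8 = 0 → B_y = 11942.84/15.7 = 760.69 ≈ 760.7 lb.
ΣF_y = 0: A_y + 760.69 − 250.9·7 = 0 → A_y = 995.6 lb.
ΣF_x = 0: A_x + 850 = 0 → A_x = -850.0 lb.

A_x = -850.0 lb, A_y = 995.6 lb, B_y = 760.7 lb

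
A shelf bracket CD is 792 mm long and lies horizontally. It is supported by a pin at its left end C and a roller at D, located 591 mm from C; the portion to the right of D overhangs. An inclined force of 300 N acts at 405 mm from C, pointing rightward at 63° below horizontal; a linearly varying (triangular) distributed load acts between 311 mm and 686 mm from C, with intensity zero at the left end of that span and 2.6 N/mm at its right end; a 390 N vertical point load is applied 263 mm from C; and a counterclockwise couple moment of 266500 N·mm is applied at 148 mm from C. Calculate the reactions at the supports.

Resultant of the triangular load: ½ × 2.6 × 375 = 487.5 N, acting at 561 mm from C (one-third of the span from the peak).
ΣM about C: D_y·591 − 300·sin63°·405 − (½·2.6·375)·561 − 390·263 + 266500 = 0 → D_y = 217815/591 = 368.553 ≈ 368.6 N.
ΣF_y = 0: C_y + 368.553 − 300·sin63° − ½·2.6·375 − 390 = 0 → C_y = 776.2 N.
ΣF_x = 0: C_x + 300·cos63° = 0 → C_x = -136.2 N.

C_x = -136.2 N, C_y = 776.2 N, D_y = 368.6 N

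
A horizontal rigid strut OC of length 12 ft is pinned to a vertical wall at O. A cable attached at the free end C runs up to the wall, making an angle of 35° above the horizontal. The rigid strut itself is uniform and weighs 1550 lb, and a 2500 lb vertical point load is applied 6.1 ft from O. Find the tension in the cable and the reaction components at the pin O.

T = 3567 lb, O_x = 2922 lb, O_y = 2004 lb

ΣM about O: T·sin35°·12 − 1550·6 − 2500·6.1 = 0 → T = 24550/(12·0.573576) = 3566.8 ≈ 3567 lb.
ΣF_x = 0: O_x − T·cos35° = 0 → O_x = 3566.8 × 0.819152 = 2922 lb.
ΣF_y = 0: O_y + T·sin35° − 1550 − 2500 = 0 → O_y = 4050 − 3566.8 × 0.573576 = 2004 lb.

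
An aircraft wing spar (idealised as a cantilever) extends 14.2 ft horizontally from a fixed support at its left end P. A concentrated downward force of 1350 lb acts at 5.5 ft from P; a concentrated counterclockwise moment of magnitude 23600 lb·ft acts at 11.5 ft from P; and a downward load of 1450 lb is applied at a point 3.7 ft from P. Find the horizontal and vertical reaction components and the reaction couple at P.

P_x = 0, P_y = 2800 lb, M_P = -10810 lb·ft

ΣF_x = 0: P_x = 0.
ΣF_y = 0: P_y − 1350 − 1450 = 0 → P_y = 2800 lb.
ΣM about P: M_P − 1350·5.5 + 23600 − 1450·3.7 = 0 → M_P = -10810 lb·ft.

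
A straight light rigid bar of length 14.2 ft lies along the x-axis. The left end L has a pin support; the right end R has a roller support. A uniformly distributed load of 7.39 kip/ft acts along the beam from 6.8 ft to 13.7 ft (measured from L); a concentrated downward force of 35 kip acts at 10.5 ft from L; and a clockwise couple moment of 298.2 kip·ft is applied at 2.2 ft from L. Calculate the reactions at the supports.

L_x = 0, L_y = 2.304 kip, R_y = 83.69 kip

Resultant of the distributed load: 7.39 × 6.9 = 50.991 kip at 10.25 ft from L.
ΣM about L: R_y·14.2 − (7.39·6.9)·10.25 − 35·10.5 − 298.2 = 0 → R_y = 1188.35775/14.2 = 83.6872 ≈ 83.69 kip.
ΣF_y = 0: L_y + 83.6872 − 7.39·6.9 − 35 = 0 → L_y = 2.304 kip.
ΣF_x = 0: no horizontal applied forces, so L_x = 0.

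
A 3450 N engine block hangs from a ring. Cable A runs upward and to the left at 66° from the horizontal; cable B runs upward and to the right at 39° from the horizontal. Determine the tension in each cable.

ΣF_x = 0: −T_A·cos66° + T_B·cos39° = 0 → T_B = 0.523372·T_A.
ΣF_y = 0: T_A·sin66° + T_B·sin39° = 3450.
Substitute: T_A·(0.913545 + 0.523372·0.62932) = 3450 → T_A = 2775.74 ≈ 2776 N.
Then T_B = 0.523372 × 2775.74 = 1453 N.

T_A = 2776 N, T_B = 1453 N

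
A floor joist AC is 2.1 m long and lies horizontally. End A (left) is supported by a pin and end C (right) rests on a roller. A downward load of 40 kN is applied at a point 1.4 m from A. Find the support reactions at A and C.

ΣM about A: C_y·2.1 − 40·1.4 = 0 → C_y = 56/2.1 = 26.6667 ≈ 26.67 kN.
ΣF_y = 0: A_y + 26.6667 − 40 = 0 → A_y = 13.33 kN.
ΣF_x = 0: no horizontal applied forces, so A_x = 0.

A_x = 0, A_y = 13.33 kN, C_y = 26.67 kN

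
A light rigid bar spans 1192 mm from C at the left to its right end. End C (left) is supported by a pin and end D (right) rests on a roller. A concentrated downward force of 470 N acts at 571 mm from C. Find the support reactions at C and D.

ΣM about C: D_y·1192 − 470·571 = 0 → D_y = 268370/1192 = 225.143 ≈ 225.1 N.
ΣF_y = 0: C_y + 225.143 − 470 = 0 → C_y = 244.9 N.
ΣF_x = 0: no horizontal applied forces, so C_x = 0.

C_x = 0, C_y = 244.9 N, D_y = 225.1 N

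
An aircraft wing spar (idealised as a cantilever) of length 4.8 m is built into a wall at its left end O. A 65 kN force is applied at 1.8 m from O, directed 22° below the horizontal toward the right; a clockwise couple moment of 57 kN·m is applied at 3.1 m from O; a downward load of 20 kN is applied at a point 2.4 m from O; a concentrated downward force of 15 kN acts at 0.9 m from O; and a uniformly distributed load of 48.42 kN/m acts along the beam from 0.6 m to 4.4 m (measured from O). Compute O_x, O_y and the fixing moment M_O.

O_x = -60.27 kN, O_y = 243.3 kN, M_O = 622.3 kN·m

Resultant of the distributed load: 48.42 × 3.8 = 183.996 kN at 2.5 m from O.
ΣF_x = 0: O_x + 65·cos22° = 0 → O_x = -60.27 kN.
ΣF_y = 0: O_y − 65·sin22° − 20 − 15 − 48.42·3.8 = 0 → O_y = 243.3 kN.
ΣM about O: M_O − 65·sin22°·1.8 − 57 − 20·2.4 − 15·0.9 − (48.42·3.8)·2.5 = 0 → M_O = 622.3 kN·m.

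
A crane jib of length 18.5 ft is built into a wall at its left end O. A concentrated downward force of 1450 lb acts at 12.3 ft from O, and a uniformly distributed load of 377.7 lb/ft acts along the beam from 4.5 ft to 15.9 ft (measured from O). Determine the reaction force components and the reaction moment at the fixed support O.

Resultant of the distributed load: 377.7 × 11.4 = 4305.78 lb at 10.2 ft from O.
ΣF_x = 0: O_x = 0.
ΣF_y = 0: O_y − 1450 − 377.7·11.4 = 0 → O_y = 5756 lb.
ΣM about O: M_O − 1450·12.3 − (377.7·11.4)·10.2 = 0 → M_O = 61750 lb·ft.

O_x = 0, O_y = 5756 lb, M_O = 61750 lb·ft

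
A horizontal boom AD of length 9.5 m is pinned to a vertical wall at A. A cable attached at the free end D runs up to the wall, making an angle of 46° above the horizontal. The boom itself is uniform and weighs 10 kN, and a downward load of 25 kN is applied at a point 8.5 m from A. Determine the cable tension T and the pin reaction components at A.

T = 38.05 kN, A_x = 26.43 kN, A_y = 7.632 kN

ΣM about A: T·sin46°·9.5 − 10·4.75 − 25·8.5 = 0 → T = 260/(9.5·0.71934) = 38.0466 ≈ 38.05 kN.
ΣF_x = 0: A_x − T·cos46° = 0 → A_x = 38.0466 × 0.694658 = 26.43 kN.
ΣF_y = 0: A_y + T·sin46° − 10 − 25 = 0 → A_y = 35 − 38.0466 × 0.71934 = 7.632 kN.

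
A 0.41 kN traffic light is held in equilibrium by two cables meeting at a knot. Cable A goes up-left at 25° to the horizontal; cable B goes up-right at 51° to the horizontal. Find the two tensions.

T_A = 0.2659 kN, T_B = 0.3830 kN

ΣF_x = 0: −T_A·cos25° + T_B·cos51° = 0 → T_B = 1.44014·T_A.
ΣF_y = 0: T_A·sin25° + T_B·sin51° = 0.41.
Substitute: T_A·(0.422618 + 1.44014·0.777146) = 0.41 → T_A = 0.26592 ≈ 0.2659 kN.
Then T_B = 1.44014 × 0.26592 = 0.3830 kN.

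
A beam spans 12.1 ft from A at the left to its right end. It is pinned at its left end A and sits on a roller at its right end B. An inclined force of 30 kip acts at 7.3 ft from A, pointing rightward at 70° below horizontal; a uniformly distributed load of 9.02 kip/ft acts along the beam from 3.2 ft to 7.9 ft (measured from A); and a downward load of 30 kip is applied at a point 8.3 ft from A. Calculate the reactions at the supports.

Resultant of the distributed load: 9.02 × 4.7 = 42.394 kip at 5.55 ft from A.
ΣM about A: B_y·12.1 − 30·sin70°·7.3 − (9.02·4.7)·5.55 − 30·8.3 = 0 → B_y = 690.079/12.1 = 57.0313 ≈ 57.03 kip.
ΣF_y = 0: A_y + 57.0313 − 30·sin70° − 9.02·4.7 − 30 = 0 → A_y = 43.55 kip.
ΣF_x = 0: A_x + 30·cos70° = 0 → A_x = -10.26 kip.

A_x = -10.26 kip, A_y = 43.55 kip, B_y = 57.03 kip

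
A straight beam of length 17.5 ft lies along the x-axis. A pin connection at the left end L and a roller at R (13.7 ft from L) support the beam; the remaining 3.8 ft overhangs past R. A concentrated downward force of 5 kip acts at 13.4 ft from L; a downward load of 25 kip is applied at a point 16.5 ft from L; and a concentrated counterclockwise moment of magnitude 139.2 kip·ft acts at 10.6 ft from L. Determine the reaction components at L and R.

Moments about L: R_y·13.7 − 5·13.4 − 25·16.5 + 139.2 = 0 → R_y = 340.3/13.7 = 24.8394 ≈ 24.84 kip.
ΣF_y = 0: L_y + 24.8394 − 5 − 25 = 0 → L_y = 5.161 kip.
ΣF_x = 0: no horizontal applied forces, so L_x = 0.

L_x = 0, L_y = 5.161 kip, R_y = 24.84 kip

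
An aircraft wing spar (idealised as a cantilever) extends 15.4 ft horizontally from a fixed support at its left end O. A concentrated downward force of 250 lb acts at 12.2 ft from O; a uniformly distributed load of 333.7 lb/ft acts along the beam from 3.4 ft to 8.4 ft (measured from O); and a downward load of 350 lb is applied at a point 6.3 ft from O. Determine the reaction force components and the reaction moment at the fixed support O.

O_x = 0, O_y = 2268 lb, M_O = 15100 lb·ft

Resultant of the distributed load: 333.7 × 5 = 1668.5 lb at 5.9 ft from O.
ΣF_x = 0: O_x = 0.
ΣF_y = 0: O_y − 250 − 333.7·5 − 350 = 0 → O_y = 2268 lb.
ΣM about O: M_O − 250·12.2 − (333.7·5)·5.9 − 350·6.3 = 0 → M_O = 15100 lb·ft.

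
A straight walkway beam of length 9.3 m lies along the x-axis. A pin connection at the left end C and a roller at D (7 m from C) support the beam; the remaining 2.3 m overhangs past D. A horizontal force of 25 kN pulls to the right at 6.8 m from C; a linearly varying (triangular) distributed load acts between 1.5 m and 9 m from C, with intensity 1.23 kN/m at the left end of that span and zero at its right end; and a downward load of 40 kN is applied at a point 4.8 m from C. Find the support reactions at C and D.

C_x = -25.00 kN, C_y = 14.55 kN, D_y = 30.06 kN

Resultant of the triangular load: ½ × 1.23 × 7.5 = 4.6125 kN, acting at 4 m from C (one-third of the span from the peak).
Moments about C: D_y·7 − (½·1.23·7.5)·4 − 40·4.8 = 0 → D_y = 210.45/7 = 30.0643 ≈ 30.06 kN.
ΣF_y = 0: C_y + 30.0643 − ½·1.23·7.5 − 40 = 0 → C_y = 14.55 kN.
ΣF_x = 0: C_x + 25 = 0 → C_x = -25.00 kN.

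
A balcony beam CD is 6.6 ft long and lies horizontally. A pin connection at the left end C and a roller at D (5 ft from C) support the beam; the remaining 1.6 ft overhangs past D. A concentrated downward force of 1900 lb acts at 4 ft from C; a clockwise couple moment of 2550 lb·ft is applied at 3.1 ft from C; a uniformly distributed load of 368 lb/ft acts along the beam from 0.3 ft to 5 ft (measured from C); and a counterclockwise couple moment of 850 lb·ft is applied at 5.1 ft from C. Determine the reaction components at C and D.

C_x = 0, C_y = 852.9 lb, D_y = 2777 lb

Resultant of the distributed load: 368 × 4.7 = 1729.6 lb at 2.65 ft from C.
Taking moments about C: D_y·5 − 1900·4 − 2550 − (368·4.7)·2.65 + 850 = 0 → D_y = 13883.44/5 = 2776.69 ≈ 2777 lb.
ΣF_y = 0: C_y + 2776.69 − 1900 − 368·4.7 = 0 → C_y = 852.9 lb.
ΣF_x = 0: no horizontal applied forces, so C_x = 0.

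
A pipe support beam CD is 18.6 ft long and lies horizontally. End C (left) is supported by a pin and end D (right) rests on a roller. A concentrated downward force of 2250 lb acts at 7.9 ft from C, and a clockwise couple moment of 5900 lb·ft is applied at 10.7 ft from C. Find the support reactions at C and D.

C_x = 0, C_y = 977.2 lb, D_y = 1273 lb

ΣM about C: D_y·18.6 − 2250·7.9 − 5900 = 0 → D_y = 23675/18.6 = 1272.85 ≈ 1273 lb.
ΣF_y = 0: C_y + 1272.85 − 2250 = 0 → C_y = 977.2 lb.
ΣF_x = 0: no horizontal applied forces, so C_x = 0.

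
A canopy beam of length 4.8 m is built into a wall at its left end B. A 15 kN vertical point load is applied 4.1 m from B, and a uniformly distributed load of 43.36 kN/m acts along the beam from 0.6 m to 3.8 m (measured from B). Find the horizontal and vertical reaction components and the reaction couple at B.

B_x = 0, B_y = 153.8 kN, M_B = 366.8 kN·m

Resultant of the distributed load: 43.36 × 3.2 = 138.752 kN at 2.2 m from B.
ΣF_x = 0: B_x = 0.
ΣF_y = 0: B_y − 15 − 43.36·3.2 = 0 → B_y = 153.8 kN.
ΣM about B: M_B − 15·4.1 − (43.36·3.2)·2.2 = 0 → M_B = 366.8 kN·m.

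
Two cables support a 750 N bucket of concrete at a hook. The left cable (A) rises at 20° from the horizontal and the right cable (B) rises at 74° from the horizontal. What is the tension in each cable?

ΣF_x = 0: −T_A·cos20° + T_B·cos74° = 0 → T_B = 3.40916·T_A.
ΣF_y = 0: T_A·sin20° + T_B·sin74° = 750.
Substitute: T_A·(0.34202 + 3.40916·0.961262) = 750 → T_A = 207.233 ≈ 207.2 N.
Then T_B = 3.40916 × 207.233 = 706.5 N.

T_A = 207.2 N, T_B = 706.5 N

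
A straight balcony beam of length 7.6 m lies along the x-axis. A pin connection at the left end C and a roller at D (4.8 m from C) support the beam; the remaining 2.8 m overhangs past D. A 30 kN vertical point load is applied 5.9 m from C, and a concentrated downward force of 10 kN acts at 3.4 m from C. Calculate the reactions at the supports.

ΣM about C: D_y·4.8 − 30·5.9 − 10·3.4 = 0 → D_y = 211/4.8 = 43.9583 ≈ 43.96 kN.
ΣF_y = 0: C_y + 43.9583 − 30 − 10 = 0 → C_y = -3.958 kN.
ΣF_x = 0: no horizontal applied forces, so C_x = 0.

C_x = 0, C_y = -3.958 kN, D_y = 43.96 kN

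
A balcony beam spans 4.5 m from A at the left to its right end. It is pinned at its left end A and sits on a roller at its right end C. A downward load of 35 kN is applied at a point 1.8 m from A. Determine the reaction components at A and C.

Moments about A: C_y·4.5 − 35·1.8 = 0 → C_y = 63/4.5 = 14.00 kN.
ΣF_y = 0: A_y + 14 − 35 = 0 → A_y = 21.00 kN.
ΣF_x = 0: no horizontal applied forces, so A_x = 0.

A_x = 0, A_y = 21.00 kN, C_y = 14.00 kN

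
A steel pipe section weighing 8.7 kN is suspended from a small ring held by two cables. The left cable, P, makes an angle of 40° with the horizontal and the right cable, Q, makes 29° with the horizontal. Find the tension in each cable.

ΣF_x = 0: −T_P·cos40° + T_Q·cos29° = 0 → T_Q = 0.87586·T_P.
ΣF_y = 0: T_P·sin40° + T_Q·sin29° = 8.7.
Substitute: T_P·(0.642788 + 0.87586·0.48481) = 8.7 → T_P = 8.15054 ≈ 8.151 kN.
Then T_Q = 0.87586 × 8.15054 = 7.139 kN.

T_P = 8.151 kN, T_Q = 7.139 kN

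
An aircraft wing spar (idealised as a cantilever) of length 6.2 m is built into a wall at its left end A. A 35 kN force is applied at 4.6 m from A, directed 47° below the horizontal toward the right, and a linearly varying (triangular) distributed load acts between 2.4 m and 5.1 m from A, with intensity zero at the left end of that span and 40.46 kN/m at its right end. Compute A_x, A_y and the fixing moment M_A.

A_x = -23.87 kN, A_y = 80.22 kN, M_A = 347.2 kN·m

Resultant of the triangular load: ½ × 40.46 × 2.7 = 54.621 kN, acting at 4.2 m from A (one-third of the span from the peak).
ΣF_x = 0: A_x + 35·cos47° = 0 → A_x = -23.87 kN.
ΣF_y = 0: A_y − 35·sin47° − ½·40.46·2.7 = 0 → A_y = 80.22 kN.
ΣM about A: M_A − 35·sin47°·4.6 − (½·40.46·2.7)·4.2 = 0 → M_A = 347.2 kN·m.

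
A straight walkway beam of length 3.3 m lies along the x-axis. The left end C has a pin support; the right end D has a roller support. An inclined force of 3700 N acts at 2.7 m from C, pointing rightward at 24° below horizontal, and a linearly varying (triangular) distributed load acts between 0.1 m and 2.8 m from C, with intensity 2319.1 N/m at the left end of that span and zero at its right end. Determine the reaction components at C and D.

Resultant of the triangular load: ½ × 2319.1 × 2.7 = 3130.785 N, acting at 1 m from C (one-third of the span from the peak).
Taking moments about C: D_y·3.3 − 3700·sin24°·2.7 − (½·2319.1·2.7)·1 = 0 → D_y = 7194.08/3.3 = 2180.02 ≈ 2180 N.
ΣF_y = 0: C_y + 2180.02 − 3700·sin24° − ½·2319.1·2.7 = 0 → C_y = 2456 N.
ΣF_x = 0: C_x + 3700·cos24° = 0 → C_x = -3380 N.

C_x = -3380 N, C_y = 2456 N, D_y = 2180 N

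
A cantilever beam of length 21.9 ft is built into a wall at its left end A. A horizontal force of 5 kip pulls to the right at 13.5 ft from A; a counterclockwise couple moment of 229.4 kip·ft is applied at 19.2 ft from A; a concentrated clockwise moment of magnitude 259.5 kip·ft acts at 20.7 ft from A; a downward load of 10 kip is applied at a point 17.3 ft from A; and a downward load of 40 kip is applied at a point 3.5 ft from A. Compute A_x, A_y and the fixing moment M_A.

A_x = -5.000 kip, A_y = 50.00 kip, M_A = 343.1 kip·ft

ΣF_x = 0: A_x + 5 = 0 → A_x = -5.000 kip.
ΣF_y = 0: A_y − 10 − 40 = 0 → A_y = 50.00 kip.
ΣM about A: M_A + 229.4 − 259.5 − 10·17.3 − 40·3.5 = 0 → M_A = 343.1 kip·ft.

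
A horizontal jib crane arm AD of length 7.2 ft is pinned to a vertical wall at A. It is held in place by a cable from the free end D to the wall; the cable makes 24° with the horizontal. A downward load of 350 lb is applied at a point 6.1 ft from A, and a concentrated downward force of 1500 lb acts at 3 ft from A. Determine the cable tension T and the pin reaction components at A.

ΣM about A: T·sin24°·7.2 − 350·6.1 − 1500·3 = 0 → T = 6635/(7.2·0.406737) = 2265.66 ≈ 2266 lb.
ΣF_x = 0: A_x − T·cos24° = 0 → A_x = 2265.66 × 0.913545 = 2070 lb.
ΣF_y = 0: A_y + T·sin24° − 350 − 1500 = 0 → A_y = 1850 − 2265.66 × 0.406737 = 928.5 lb.

T = 2266 lb, A_x = 2070 lb, A_y = 928.5 lb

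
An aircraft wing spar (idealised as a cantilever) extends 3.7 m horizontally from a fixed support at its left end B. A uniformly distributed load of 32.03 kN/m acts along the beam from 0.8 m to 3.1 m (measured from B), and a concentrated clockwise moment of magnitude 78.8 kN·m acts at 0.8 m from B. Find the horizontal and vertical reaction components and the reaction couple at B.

Resultant of the distributed load: 32.03 × 2.3 = 73.669 kN at 1.95 m from B.
ΣF_x = 0: B_x = 0.
ΣF_y = 0: B_y − 32.03·2.3 = 0 → B_y = 73.67 kN.
ΣM about B: M_B − (32.03·2.3)·1.95 − 78.8 = 0 → M_B = 222.5 kN·m.

B_x = 0, B_y = 73.67 kN, M_B = 222.5 kN·m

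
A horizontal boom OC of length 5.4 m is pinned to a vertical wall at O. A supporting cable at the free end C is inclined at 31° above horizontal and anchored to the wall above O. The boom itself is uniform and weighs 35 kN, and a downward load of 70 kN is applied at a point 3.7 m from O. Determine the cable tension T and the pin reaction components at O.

ΣM about O: T·sin31°·5.4 − 35·2.7 − 70·3.7 = 0 → T = 353.5/(5.4·0.515038) = 127.103 ≈ 127.1 kN.
ΣF_x = 0: O_x − T·cos31° = 0 → O_x = 127.103 × 0.857167 = 108.9 kN.
ΣF_y = 0: O_y + T·sin31° − 35 − 70 = 0 → O_y = 105 − 127.103 × 0.515038 = 39.54 kN.

T = 127.1 kN, O_x = 108.9 kN, O_y = 39.54 kN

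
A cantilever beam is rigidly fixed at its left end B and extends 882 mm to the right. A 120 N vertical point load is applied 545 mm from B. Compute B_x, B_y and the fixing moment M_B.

ΣF_x = 0: B_x = 0.
ΣF_y = 0: B_y − 120 = 0 → B_y = 120.0 N.
ΣM about B: M_B − 120·545 = 0 → M_B = 65400 N·mm.

B_x = 0, B_y = 120.0 N, M_B = 65400 N·mm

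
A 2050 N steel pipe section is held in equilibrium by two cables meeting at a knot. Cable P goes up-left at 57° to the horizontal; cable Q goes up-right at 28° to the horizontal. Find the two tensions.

T_P = 1817 N, T_Q = 1121 N

ΣF_x = 0: −T_P·cos57° + T_Q·cos28° = 0 → T_Q = 0.616842·T_P.
ΣF_y = 0: T_P·sin57° + T_Q·sin28° = 2050.
Substitute: T_P·(0.838671 + 0.616842·0.469472) = 2050 → T_P = 1816.96 ≈ 1817 N.
Then T_Q = 0.616842 × 1816.96 = 1121 N.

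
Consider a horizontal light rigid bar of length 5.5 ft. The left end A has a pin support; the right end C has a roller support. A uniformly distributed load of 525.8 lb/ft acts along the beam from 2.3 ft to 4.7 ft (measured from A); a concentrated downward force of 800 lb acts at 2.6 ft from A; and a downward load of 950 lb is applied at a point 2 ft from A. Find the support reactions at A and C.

A_x = 0, A_y = 1485 lb, C_y = 1527 lb

Resultant of the distributed load: 525.8 × 2.4 = 1261.92 lb at 3.5 ft from A.
Taking moments about A: C_y·5.5 − (525.8·2.4)·3.5 − 800·2.6 − 950·2 = 0 → C_y = 8396.72/5.5 = 1526.68 ≈ 1527 lb.
ΣF_y = 0: A_y + 1526.68 − 525.8·2.4 − 800 − 950 = 0 → A_y = 1485 lb.
ΣF_x = 0: no horizontal applied forces, so A_x = 0.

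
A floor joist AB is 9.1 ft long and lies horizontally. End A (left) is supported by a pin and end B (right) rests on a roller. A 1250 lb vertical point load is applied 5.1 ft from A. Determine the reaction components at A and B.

A_x = 0, A_y = 549.5 lb, B_y = 700.5 lb

Taking moments about A: B_y·9.1 − 1250·5.1 = 0 → B_y = 6375/9.1 = 700.549 ≈ 700.5 lb.
ΣF_y = 0: A_y + 700.549 − 1250 = 0 → A_y = 549.5 lb.
ΣF_x = 0: no horizontal applied forces, so A_x = 0.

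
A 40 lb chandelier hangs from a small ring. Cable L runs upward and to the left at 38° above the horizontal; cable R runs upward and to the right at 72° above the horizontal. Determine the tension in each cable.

T_L = 13.15 lb, T_R = 33.54 lb

ΣF_x = 0: −T_L·cos38° + T_R·cos72° = 0 → T_R = 2.55006·T_L.
ΣF_y = 0: T_L·sin38° + T_R·sin72° = 40.
Substitute: T_L·(0.615661 + 2.55006·0.951057) = 40 → T_L = 13.1539 ≈ 13.15 lb.
Then T_R = 2.55006 × 13.1539 = 33.54 lb.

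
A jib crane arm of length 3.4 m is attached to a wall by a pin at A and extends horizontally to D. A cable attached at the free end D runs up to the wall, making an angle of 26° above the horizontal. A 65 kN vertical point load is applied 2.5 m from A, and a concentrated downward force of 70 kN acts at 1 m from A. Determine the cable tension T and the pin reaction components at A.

T = 156.0 kN, A_x = 140.2 kN, A_y = 66.62 kN

ΣM about A: T·sin26°·3.4 − 65·2.5 − 70·1 = 0 → T = 232.5/(3.4·0.438371) = 155.992 ≈ 156.0 kN.
ΣF_x = 0: A_x − T·cos26° = 0 → A_x = 155.992 × 0.898794 = 140.2 kN.
ΣF_y = 0: A_y + T·sin26° − 65 − 70 = 0 → A_y = 135 − 155.992 × 0.438371 = 66.62 kN.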